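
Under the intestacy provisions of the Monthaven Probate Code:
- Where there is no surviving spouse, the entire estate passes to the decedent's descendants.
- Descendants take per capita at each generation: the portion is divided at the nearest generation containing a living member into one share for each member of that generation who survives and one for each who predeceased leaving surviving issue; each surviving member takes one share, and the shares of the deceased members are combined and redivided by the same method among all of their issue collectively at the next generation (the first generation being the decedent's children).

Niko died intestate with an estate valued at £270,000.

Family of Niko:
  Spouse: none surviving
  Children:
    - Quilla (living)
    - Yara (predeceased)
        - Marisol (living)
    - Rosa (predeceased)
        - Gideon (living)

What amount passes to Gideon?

Gideon receives £90,000.

The entire £270,000 passes to the descendants.
That amount (£270,000) is divided at the children's generation into 3 shares of £90,000. Quilla takes £90,000. The 2 shares of the deceased (Yara and Rosa) are combined into a pool of £180,000.
That pool (£180,000) is divided at the grandchildren's generation equally among Marisol and Gideon: £90,000 each.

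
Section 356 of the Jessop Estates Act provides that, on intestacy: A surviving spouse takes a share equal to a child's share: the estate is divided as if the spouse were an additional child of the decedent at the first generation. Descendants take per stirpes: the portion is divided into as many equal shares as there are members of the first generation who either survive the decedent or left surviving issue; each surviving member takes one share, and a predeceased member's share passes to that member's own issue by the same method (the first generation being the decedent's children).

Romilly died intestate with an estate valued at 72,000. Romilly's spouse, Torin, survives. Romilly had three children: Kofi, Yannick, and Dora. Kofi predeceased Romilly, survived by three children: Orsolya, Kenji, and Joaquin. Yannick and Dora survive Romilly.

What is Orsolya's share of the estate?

Orsolya receives 6,000.

The spouse counts as an additional share at the children's level, so there are 4 primary shares of 18,000. Torin takes one such share (18,000).
The children's combined portion (54,000) is divided into 3 shares of 18,000: Yannick and Dora each take 18,000; Kofi's 18,000 share passes to Kofi's issue.
Kofi's share (18,000) is divided into 3 shares of 6,000: Orsolya, Kenji, and Joaquin each take 6,000.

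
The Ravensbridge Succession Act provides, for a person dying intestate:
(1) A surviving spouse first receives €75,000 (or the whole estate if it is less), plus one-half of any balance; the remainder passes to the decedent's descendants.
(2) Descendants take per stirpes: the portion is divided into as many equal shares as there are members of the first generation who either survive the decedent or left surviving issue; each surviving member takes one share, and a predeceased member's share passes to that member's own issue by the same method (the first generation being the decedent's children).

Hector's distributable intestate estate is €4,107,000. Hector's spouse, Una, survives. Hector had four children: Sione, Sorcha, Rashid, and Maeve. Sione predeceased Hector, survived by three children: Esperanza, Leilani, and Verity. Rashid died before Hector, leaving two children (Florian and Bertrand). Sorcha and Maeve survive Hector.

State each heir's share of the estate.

Una first takes €75,000, leaving a balance of €4,032,000. Una then takes one-half of the balance (€2,016,000), for a total of €2,091,000. The remaining €2,016,000 passes to the descendants.
The descendants' portion (€2,016,000) is divided into 4 shares of €504,000: Sorcha and Maeve each take €504,000; Sione's €504,000 share passes to Sione's issue; Rashid's €504,000 share passes to Rashid's issue.
Sione's share (€504,000) is divided into 3 shares of €168,000: Esperanza, Leilani, and Verity each take €168,000.
Rashid's share (€504,000) is divided into 2 shares of €252,000: Florian and Bertrand each take €252,000.

Una: €2,091,000; Esperanza: €168,000; Leilani: €168,000; Verity: €168,000; Sorcha: €504,000; Florian: €252,000; Bertrand: €252,000; Maeve: €504,000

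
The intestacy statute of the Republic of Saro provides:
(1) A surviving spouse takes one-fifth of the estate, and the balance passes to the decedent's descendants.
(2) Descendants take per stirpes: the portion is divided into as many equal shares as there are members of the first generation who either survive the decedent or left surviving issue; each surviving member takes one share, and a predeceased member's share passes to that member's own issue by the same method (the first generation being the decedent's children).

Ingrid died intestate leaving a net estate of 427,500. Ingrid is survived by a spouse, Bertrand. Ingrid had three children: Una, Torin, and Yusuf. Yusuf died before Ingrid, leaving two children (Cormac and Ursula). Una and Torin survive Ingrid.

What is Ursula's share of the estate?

Bertrand takes one-fifth of 427,500 = 85,500. The remaining 342,000 passes to the descendants.
The descendants' portion (342,000) is divided into 3 shares of 114,000: Una and Torin each take 114,000; Yusuf's 114,000 share passes to Yusuf's issue.
Yusuf's share (114,000) is divided into 2 shares of 57,000: Cormac and Ursula each take 57,000.

Ursula receives 57,000.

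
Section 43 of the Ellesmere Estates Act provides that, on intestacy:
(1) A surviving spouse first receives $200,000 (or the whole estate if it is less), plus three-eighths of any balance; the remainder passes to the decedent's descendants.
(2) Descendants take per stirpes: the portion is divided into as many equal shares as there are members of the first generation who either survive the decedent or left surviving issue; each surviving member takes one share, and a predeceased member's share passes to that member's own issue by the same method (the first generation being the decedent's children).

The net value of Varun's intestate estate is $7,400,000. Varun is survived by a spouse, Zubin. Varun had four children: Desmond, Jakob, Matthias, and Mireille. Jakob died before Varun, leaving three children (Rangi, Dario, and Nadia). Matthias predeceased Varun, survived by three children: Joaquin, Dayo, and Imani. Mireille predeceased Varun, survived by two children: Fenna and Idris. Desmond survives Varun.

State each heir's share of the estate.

Zubin first takes $200,000, leaving a balance of $7,200,000. Zubin then takes three-eighths of the balance ($2,700,000), for a total of $2,900,000. The remaining $4,500,000 passes to the descendants.
The descendants' portion ($4,500,000) is divided into 4 shares of $1,125,000: Desmond takes $1,125,000; Jakob's $1,125,000 share passes to Jakob's issue; Matthias's $1,125,000 share passes to Matthias's issue; Mireille's $1,125,000 share passes to Mireille's issue.
Jakob's share ($1,125,000) is divided into 3 shares of $375,000: Rangi, Dario, and Nadia each take $375,000.
Matthias's share ($1,125,000) is divided into 3 shares of $375,000: Joaquin, Dayo, and Imani each take $375,000.
Mireille's share ($1,125,000) is divided into 2 shares of $562,500: Fenna and Idris each take $562,500.

Zubin: $2,900,000; Desmond: $1,125,000; Rangi: $375,000; Dario: $375,000; Nadia: $375,000; Joaquin: $375,000; Dayo: $375,000; Imani: $375,000; Fenna: $562,500; Idris: $562,500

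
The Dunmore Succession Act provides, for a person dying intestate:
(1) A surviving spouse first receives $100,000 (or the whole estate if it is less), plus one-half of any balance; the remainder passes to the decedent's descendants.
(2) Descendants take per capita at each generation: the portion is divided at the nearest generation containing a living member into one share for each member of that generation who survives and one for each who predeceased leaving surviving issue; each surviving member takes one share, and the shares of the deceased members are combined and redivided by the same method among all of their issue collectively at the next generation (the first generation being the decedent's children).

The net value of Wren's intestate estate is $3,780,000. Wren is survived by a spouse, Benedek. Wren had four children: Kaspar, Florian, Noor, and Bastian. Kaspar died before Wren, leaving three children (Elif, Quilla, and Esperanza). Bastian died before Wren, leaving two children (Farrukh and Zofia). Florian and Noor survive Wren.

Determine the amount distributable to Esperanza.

Benedek first takes $100,000, leaving a balance of $3,680,000. Benedek then takes one-half of the balance ($1,840,000), for a total of $1,940,000. The remaining $1,840,000 passes to the descendants.
The descendants' portion ($1,840,000) is divided at the children's generation into 4 shares of $460,000. Florian and Noor each take $460,000. The 2 shares of the deceased (Kaspar and Bastian) are combined into a pool of $920,000.
That pool ($920,000) is divided at the grandchildren's generation equally among Elif, Quilla, Esperanza, Farrukh, and Zofia: $184,000 each.

Esperanza receives $184,000.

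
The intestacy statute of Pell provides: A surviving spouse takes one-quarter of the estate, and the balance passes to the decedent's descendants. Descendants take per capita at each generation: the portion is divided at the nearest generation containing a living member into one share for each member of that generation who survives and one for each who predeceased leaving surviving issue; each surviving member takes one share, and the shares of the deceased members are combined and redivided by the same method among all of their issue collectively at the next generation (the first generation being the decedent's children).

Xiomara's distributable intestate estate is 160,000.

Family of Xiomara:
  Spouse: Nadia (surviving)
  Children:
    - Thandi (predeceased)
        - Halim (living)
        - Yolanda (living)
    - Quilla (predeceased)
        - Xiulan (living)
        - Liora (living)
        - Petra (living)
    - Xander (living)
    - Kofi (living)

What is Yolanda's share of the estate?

Yolanda receives 12,000.

Nadia takes one-quarter of 160,000 = 40,000. The remaining 120,000 passes to the descendants.
The descendants' portion (120,000) is divided at the children's generation into 4 shares of 30,000. Xander and Kofi each take 30,000. The 2 shares of the deceased (Thandi and Quilla) are combined into a pool of 60,000.
That pool (60,000) is divided at the grandchildren's generation equally among Halim, Yolanda, Xiulan, Liora, and Petra: 12,000 each.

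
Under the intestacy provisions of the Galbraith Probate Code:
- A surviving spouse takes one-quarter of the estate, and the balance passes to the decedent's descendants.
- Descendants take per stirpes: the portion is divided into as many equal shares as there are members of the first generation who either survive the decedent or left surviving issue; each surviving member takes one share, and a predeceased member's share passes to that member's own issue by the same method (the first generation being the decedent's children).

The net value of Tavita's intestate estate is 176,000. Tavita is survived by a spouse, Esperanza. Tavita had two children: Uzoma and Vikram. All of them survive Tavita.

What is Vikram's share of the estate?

Vikram receives 66,000.

Esperanza takes one-quarter of 176,000 = 44,000. The remaining 132,000 passes to the descendants.
The descendants' portion (132,000) is divided into 2 shares of 66,000: Uzoma and Vikram each take 66,000.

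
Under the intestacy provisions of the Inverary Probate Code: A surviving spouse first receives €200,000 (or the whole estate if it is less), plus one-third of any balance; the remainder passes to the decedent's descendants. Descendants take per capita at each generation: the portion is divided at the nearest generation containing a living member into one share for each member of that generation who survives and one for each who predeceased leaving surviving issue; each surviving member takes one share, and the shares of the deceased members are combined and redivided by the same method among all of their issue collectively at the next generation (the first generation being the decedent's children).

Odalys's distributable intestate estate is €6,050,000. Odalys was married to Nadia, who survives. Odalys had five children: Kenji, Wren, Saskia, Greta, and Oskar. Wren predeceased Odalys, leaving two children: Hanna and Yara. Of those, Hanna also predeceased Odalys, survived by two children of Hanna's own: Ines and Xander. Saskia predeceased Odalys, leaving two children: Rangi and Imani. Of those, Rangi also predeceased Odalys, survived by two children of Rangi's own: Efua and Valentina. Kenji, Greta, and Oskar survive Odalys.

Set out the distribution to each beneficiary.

Nadia: €2,150,000; Kenji: €780,000; Ines: €195,000; Xander: €195,000; Yara: €390,000; Efua: €195,000; Valentina: €195,000; Imani: €390,000; Greta: €780,000; Oskar: €780,000

Nadia first takes €200,000, leaving a balance of €5,850,000. Nadia then takes one-third of the balance (€1,950,000), for a total of €2,150,000. The remaining €3,900,000 passes to the descendants.
The descendants' portion (€3,900,000) is divided at the children's generation into 5 shares of €780,000. Kenji, Greta, and Oskar each take €780,000. The 2 shares of the deceased (Wren and Saskia) are combined into a pool of €1,560,000.
That pool (€1,560,000) is divided at the grandchildren's generation into 4 shares of €390,000. Yara and Imani each take €390,000. The 2 shares of the deceased (Hanna and Rangi) are combined into a pool of €780,000.
That pool (€780,000) is divided at the great-grandchildren's generation equally among Ines, Xander, Efua, and Valentina: €195,000 each.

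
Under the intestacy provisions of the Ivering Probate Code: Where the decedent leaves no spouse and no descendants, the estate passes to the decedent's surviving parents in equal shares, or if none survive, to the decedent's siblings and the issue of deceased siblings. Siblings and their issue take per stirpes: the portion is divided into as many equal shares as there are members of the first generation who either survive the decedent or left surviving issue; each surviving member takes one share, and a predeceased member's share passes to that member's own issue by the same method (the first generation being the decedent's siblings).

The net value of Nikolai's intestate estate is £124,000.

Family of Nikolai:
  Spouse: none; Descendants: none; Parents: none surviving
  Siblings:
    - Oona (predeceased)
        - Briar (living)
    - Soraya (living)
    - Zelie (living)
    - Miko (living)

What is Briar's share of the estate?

The entire £124,000 passes to the siblings and their issue.
That amount (£124,000) is divided into 4 shares of £31,000: Soraya, Zelie, and Miko each take £31,000; Oona's £31,000 share passes to Oona's issue.
Oona's share (£31,000) passes entirely to Briar.

Briar receives £31,000.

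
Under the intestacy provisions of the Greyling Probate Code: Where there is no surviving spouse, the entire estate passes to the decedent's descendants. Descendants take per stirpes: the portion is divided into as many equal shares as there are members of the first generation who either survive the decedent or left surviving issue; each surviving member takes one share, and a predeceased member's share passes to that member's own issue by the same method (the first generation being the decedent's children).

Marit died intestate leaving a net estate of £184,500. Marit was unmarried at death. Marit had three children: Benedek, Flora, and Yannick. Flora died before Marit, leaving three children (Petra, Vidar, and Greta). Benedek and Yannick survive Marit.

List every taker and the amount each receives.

Benedek: £61,500; Petra: £20,500; Vidar: £20,500; Greta: £20,500; Yannick: £61,500

The entire £184,500 passes to the descendants.
That amount (£184,500) is divided into 3 shares of £61,500: Benedek and Yannick each take £61,500; Flora's £61,500 share passes to Flora's issue.
Flora's share (£61,500) is divided into 3 shares of £20,500: Petra, Vidar, and Greta each take £20,500.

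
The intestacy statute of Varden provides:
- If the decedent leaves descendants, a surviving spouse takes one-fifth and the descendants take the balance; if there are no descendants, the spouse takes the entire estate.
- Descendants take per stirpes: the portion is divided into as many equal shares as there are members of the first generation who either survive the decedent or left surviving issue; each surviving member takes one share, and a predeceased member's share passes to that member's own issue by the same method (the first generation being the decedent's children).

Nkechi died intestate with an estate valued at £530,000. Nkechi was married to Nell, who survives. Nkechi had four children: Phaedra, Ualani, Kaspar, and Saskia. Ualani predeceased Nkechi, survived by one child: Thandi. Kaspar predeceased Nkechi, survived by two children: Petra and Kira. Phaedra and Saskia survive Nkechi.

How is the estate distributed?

Nell: £106,000; Phaedra: £106,000; Thandi: £106,000; Petra: £53,000; Kira: £53,000; Saskia: £106,000

Nell takes one-fifth of £530,000 = £106,000. The remaining £424,000 passes to the descendants.
The descendants' portion (£424,000) is divided into 4 shares of £106,000: Phaedra and Saskia each take £106,000; Ualani's £106,000 share passes to Ualani's issue; Kaspar's £106,000 share passes to Kaspar's issue.
Ualani's share (£106,000) passes entirely to Thandi.
Kaspar's share (£106,000) is divided into 2 shares of £53,000: Petra and Kira each take £53,000.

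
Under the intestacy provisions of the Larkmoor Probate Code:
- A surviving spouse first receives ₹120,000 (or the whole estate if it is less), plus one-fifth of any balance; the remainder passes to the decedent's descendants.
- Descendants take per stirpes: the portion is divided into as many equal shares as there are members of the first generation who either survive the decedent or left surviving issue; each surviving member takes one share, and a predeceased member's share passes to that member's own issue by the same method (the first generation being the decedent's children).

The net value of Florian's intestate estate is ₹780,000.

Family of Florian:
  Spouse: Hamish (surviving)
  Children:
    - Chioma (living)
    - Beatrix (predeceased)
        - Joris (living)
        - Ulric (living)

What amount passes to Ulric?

Ulric receives ₹132,000.

Hamish first takes ₹120,000, leaving a balance of ₹660,000. Hamish then takes one-fifth of the balance (₹132,000), for a total of ₹252,000. The remaining ₹528,000 passes to the descendants.
The descendants' portion (₹528,000) is divided into 2 shares of ₹264,000: Chioma takes ₹264,000; Beatrix's ₹264,000 share passes to Beatrix's issue.
Beatrix's share (₹264,000) is divided into 2 shares of ₹132,000: Joris and Ulric each take ₹132,000.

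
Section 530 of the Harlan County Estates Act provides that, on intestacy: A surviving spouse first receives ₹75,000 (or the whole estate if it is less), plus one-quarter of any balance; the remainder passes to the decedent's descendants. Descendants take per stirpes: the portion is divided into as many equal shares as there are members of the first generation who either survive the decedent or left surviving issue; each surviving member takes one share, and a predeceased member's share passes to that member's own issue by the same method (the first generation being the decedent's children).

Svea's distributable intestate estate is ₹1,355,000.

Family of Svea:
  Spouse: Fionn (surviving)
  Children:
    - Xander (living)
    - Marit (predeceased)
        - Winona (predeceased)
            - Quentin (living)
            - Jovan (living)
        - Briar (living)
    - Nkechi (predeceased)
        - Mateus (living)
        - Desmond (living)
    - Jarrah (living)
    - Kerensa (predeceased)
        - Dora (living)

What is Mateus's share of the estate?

Fionn first takes ₹75,000, leaving a balance of ₹1,280,000. Fionn then takes one-quarter of the balance (₹320,000), for a total of ₹395,000. The remaining ₹960,000 passes to the descendants.
The descendants' portion (₹960,000) is divided into 5 shares of ₹192,000: Xander and Jarrah each take ₹192,000; Marit's ₹192,000 share passes to Marit's issue; Nkechi's ₹192,000 share passes to Nkechi's issue; Kerensa's ₹192,000 share passes to Kerensa's issue.
Marit's share (₹192,000) is divided into 2 shares of ₹96,000: Briar takes ₹96,000; Winona's ₹96,000 share passes to Winona's issue.
Winona's share (₹96,000) is divided into 2 shares of ₹48,000: Quentin and Jovan each take ₹48,000.
Nkechi's share (₹192,000) is divided into 2 shares of ₹96,000: Mateus and Desmond each take ₹96,000.
Kerensa's share (₹192,000) passes entirely to Dora.

Mateus receives ₹96,000.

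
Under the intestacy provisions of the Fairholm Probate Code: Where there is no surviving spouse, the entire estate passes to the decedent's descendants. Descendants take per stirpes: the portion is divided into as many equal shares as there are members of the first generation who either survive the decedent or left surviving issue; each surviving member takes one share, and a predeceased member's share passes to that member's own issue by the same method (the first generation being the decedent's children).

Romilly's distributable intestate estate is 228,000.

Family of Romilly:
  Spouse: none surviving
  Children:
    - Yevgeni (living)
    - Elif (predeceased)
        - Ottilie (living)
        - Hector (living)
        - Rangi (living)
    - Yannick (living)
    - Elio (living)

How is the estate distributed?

The entire 228,000 passes to the descendants.
That amount (228,000) is divided into 4 shares of 57,000: Yevgeni, Yannick, and Elio each take 57,000; Elif's 57,000 share passes to Elif's issue.
Elif's share (57,000) is divided into 3 shares of 19,000: Ottilie, Hector, and Rangi each take 19,000.

Yevgeni: 57,000; Ottilie: 19,000; Hector: 19,000; Rangi: 19,000; Yannick: 57,000; Elio: 57,000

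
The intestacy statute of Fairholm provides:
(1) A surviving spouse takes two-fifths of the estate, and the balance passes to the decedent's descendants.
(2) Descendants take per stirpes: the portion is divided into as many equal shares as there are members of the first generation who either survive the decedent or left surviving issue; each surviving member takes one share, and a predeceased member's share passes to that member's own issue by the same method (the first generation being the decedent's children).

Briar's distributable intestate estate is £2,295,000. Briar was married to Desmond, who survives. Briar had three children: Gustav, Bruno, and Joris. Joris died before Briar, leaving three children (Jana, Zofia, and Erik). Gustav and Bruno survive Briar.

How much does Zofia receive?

Desmond takes two-fifths of £2,295,000 = £918,000. The remaining £1,377,000 passes to the descendants.
The descendants' portion (£1,377,000) is divided into 3 shares of £459,000: Gustav and Bruno each take £459,000; Joris's £459,000 share passes to Joris's issue.
Joris's share (£459,000) is divided into 3 shares of £153,000: Jana, Zofia, and Erik each take £153,000.

Zofia receives £153,000.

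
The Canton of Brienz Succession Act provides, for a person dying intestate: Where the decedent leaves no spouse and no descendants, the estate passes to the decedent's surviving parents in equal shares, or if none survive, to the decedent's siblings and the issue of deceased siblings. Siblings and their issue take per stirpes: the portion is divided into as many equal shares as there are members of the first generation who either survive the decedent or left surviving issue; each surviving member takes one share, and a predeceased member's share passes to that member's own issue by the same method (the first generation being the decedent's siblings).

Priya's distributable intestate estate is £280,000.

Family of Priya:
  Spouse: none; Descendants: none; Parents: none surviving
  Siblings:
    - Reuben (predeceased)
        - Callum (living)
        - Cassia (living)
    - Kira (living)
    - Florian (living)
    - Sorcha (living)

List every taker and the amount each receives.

Callum: £35,000; Cassia: £35,000; Kira: £70,000; Florian: £70,000; Sorcha: £70,000

The entire £280,000 passes to the siblings and their issue.
That amount (£280,000) is divided into 4 shares of £70,000: Kira, Florian, and Sorcha each take £70,000; Reuben's £70,000 share passes to Reuben's issue.
Reuben's share (£70,000) is divided into 2 shares of £35,000: Callum and Cassia each take £35,000.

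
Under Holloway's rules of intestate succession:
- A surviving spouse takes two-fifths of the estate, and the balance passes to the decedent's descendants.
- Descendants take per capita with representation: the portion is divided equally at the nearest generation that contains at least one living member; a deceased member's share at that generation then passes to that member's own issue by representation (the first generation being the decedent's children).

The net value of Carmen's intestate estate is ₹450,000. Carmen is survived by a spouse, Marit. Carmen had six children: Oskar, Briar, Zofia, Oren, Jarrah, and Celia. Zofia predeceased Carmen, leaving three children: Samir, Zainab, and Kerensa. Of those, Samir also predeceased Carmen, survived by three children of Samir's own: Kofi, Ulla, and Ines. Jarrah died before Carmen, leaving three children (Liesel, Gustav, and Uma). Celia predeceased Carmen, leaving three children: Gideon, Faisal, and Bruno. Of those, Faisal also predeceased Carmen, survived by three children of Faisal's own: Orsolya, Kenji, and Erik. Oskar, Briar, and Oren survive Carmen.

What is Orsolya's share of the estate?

Marit takes two-fifths of ₹450,000 = ₹180,000. The remaining ₹270,000 passes to the descendants.
The descendants' portion (₹270,000) is divided into 6 shares of ₹45,000: Oskar, Briar, and Oren each take ₹45,000; Zofia's ₹45,000 share passes to Zofia's issue; Jarrah's ₹45,000 share passes to Jarrah's issue; Celia's ₹45,000 share passes to Celia's issue.
Zofia's share (₹45,000) is divided into 3 shares of ₹15,000: Zainab and Kerensa each take ₹15,000; Samir's ₹15,000 share passes to Samir's issue.
Samir's share (₹15,000) is divided into 3 shares of ₹5,000: Kofi, Ulla, and Ines each take ₹5,000.
Jarrah's share (₹45,000) is divided into 3 shares of ₹15,000: Liesel, Gustav, and Uma each take ₹15,000.
Celia's share (₹45,000) is divided into 3 shares of ₹15,000: Gideon and Bruno each take ₹15,000; Faisal's ₹15,000 share passes to Faisal's issue.
Faisal's share (₹15,000) is divided into 3 shares of ₹5,000: Orsolya, Kenji, and Erik each take ₹5,000.

Orsolya receives ₹5,000.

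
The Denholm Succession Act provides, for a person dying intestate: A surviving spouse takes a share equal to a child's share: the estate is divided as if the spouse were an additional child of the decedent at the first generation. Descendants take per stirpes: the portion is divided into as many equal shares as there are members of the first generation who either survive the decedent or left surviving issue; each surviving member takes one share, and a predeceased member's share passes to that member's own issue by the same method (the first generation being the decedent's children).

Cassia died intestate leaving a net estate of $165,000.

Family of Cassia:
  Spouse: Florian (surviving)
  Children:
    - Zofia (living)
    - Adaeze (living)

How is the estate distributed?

Florian: $55,000; Zofia: $55,000; Adaeze: $55,000

The spouse counts as an additional share at the children's level, so there are 3 primary shares of $55,000. Florian takes one such share ($55,000).
The children's combined portion ($110,000) is divided into 2 shares of $55,000: Zofia and Adaeze each take $55,000.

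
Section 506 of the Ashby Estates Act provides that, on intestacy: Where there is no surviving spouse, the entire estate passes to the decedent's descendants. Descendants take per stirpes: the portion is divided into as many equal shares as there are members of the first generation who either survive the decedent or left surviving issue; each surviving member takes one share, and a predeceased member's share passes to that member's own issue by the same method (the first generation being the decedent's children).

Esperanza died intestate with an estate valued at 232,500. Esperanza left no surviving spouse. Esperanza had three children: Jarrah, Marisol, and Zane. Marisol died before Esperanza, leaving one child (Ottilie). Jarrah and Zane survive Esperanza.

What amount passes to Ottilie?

The entire 232,500 passes to the descendants.
That amount (232,500) is divided into 3 shares of 77,500: Jarrah and Zane each take 77,500; Marisol's 77,500 share passes to Marisol's issue.
Marisol's share (77,500) passes entirely to Ottilie.

Ottilie receives 77,500.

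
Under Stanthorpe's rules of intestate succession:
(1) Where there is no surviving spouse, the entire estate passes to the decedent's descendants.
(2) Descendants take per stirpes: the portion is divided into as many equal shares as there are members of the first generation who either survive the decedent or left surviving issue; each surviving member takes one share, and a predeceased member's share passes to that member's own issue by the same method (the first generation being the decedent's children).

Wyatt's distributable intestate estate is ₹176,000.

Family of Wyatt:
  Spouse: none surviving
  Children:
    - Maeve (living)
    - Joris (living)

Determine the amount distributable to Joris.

The entire ₹176,000 passes to the descendants.
That amount (₹176,000) is divided into 2 shares of ₹88,000: Maeve and Joris each take ₹88,000.

Joris receives ₹88,000.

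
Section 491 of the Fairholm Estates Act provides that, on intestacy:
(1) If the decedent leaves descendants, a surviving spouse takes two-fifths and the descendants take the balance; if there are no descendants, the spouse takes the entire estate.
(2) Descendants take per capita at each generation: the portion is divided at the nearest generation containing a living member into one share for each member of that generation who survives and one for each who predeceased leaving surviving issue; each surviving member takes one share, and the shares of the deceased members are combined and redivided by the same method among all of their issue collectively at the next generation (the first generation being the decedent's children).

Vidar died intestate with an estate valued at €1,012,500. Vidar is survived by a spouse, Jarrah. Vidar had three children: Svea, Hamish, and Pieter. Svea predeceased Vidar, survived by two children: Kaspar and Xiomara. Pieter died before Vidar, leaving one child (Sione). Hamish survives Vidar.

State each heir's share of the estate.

Jarrah takes two-fifths of €1,012,500 = €405,000. The remaining €607,500 passes to the descendants.
The descendants' portion (€607,500) is divided at the children's generation into 3 shares of €202,500. Hamish takes €202,500. The 2 shares of the deceased (Svea and Pieter) are combined into a pool of €405,000.
That pool (€405,000) is divided at the grandchildren's generation equally among Kaspar, Xiomara, and Sione: €135,000 each.

Jarrah: €405,000; Kaspar: €135,000; Xiomara: €135,000; Hamish: €202,500; Sione: €135,000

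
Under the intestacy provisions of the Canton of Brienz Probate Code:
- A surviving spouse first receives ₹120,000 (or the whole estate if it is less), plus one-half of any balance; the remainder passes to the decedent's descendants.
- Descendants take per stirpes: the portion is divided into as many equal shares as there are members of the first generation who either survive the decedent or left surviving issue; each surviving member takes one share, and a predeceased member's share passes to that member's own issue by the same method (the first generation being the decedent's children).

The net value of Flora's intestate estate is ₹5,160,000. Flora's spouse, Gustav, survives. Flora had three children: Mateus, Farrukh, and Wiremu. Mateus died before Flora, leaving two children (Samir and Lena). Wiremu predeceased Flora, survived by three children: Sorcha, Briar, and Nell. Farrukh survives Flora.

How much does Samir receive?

Samir receives ₹420,000.

Gustav first takes ₹120,000, leaving a balance of ₹5,040,000. Gustav then takes one-half of the balance (₹2,520,000), for a total of ₹2,640,000. The remaining ₹2,520,000 passes to the descendants.
The descendants' portion (₹2,520,000) is divided into 3 shares of ₹840,000: Farrukh takes ₹840,000; Mateus's ₹840,000 share passes to Mateus's issue; Wiremu's ₹840,000 share passes to Wiremu's issue.
Mateus's share (₹840,000) is divided into 2 shares of ₹420,000: Samir and Lena each take ₹420,000.
Wiremu's share (₹840,000) is divided into 3 shares of ₹280,000: Sorcha, Briar, and Nell each take ₹280,000.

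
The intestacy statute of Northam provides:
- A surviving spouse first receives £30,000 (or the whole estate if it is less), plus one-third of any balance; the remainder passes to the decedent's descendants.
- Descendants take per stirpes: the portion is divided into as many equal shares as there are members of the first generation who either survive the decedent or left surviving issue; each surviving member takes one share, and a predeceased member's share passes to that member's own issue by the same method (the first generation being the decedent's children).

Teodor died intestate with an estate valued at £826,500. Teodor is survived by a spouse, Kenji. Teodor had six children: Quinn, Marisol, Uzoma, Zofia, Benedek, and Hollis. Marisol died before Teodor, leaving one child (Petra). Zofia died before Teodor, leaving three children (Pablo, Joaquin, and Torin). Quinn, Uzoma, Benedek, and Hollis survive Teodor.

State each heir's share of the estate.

Kenji: £295,500; Quinn: £88,500; Petra: £88,500; Uzoma: £88,500; Pablo: £29,500; Joaquin: £29,500; Torin: £29,500; Benedek: £88,500; Hollis: £88,500

Kenji first takes £30,000, leaving a balance of £796,500. Kenji then takes one-third of the balance (£265,500), for a total of £295,500. The remaining £531,000 passes to the descendants.
The descendants' portion (£531,000) is divided into 6 shares of £88,500: Quinn, Uzoma, Benedek, and Hollis each take £88,500; Marisol's £88,500 share passes to Marisol's issue; Zofia's £88,500 share passes to Zofia's issue.
Marisol's share (£88,500) passes entirely to Petra.
Zofia's share (£88,500) is divided into 3 shares of £29,500: Pablo, Joaquin, and Torin each take £29,500.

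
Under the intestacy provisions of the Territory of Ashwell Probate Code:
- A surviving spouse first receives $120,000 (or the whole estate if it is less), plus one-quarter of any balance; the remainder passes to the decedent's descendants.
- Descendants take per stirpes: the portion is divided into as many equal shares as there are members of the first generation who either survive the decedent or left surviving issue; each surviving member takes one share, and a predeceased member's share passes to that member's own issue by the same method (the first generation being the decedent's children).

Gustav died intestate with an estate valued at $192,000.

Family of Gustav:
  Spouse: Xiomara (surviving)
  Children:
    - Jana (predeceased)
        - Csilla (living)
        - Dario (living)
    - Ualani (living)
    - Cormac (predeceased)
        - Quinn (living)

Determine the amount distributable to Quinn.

Quinn receives $18,000.

Xiomara first takes $120,000, leaving a balance of $72,000. Xiomara then takes one-quarter of the balance ($18,000), for a total of $138,000. The remaining $54,000 passes to the descendants.
The descendants' portion ($54,000) is divided into 3 shares of $18,000: Ualani takes $18,000; Jana's $18,000 share passes to Jana's issue; Cormac's $18,000 share passes to Cormac's issue.
Jana's share ($18,000) is divided into 2 shares of $9,000: Csilla and Dario each take $9,000.
Cormac's share ($18,000) passes entirely to Quinn.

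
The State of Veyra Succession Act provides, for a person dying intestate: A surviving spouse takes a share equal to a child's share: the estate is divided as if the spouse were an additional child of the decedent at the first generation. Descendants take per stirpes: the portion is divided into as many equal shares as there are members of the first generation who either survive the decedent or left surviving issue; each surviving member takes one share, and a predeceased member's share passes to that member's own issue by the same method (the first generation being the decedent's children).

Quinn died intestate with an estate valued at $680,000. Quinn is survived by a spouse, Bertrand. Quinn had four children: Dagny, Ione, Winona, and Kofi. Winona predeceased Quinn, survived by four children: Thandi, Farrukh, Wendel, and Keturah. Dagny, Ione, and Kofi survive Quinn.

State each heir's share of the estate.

The spouse counts as an additional share at the children's level, so there are 5 primary shares of $136,000. Bertrand takes one such share ($136,000).
The children's combined portion ($544,000) is divided into 4 shares of $136,000: Dagny, Ione, and Kofi each take $136,000; Winona's $136,000 share passes to Winona's issue.
Winona's share ($136,000) is divided into 4 shares of $34,000: Thandi, Farrukh, Wendel, and Keturah each take $34,000.

Bertrand: $136,000; Dagny: $136,000; Ione: $136,000; Thandi: $34,000; Farrukh: $34,000; Wendel: $34,000; Keturah: $34,000; Kofi: $136,000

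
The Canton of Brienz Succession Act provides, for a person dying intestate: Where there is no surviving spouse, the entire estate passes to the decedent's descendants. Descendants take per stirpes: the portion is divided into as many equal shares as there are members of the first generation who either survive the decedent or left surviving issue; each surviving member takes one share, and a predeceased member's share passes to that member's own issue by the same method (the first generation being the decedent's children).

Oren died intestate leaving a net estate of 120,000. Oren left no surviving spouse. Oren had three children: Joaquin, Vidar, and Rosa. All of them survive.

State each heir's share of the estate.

The entire 120,000 passes to the descendants.
That amount (120,000) is divided into 3 shares of 40,000: Joaquin, Vidar, and Rosa each take 40,000.

Joaquin: 40,000; Vidar: 40,000; Rosa: 40,000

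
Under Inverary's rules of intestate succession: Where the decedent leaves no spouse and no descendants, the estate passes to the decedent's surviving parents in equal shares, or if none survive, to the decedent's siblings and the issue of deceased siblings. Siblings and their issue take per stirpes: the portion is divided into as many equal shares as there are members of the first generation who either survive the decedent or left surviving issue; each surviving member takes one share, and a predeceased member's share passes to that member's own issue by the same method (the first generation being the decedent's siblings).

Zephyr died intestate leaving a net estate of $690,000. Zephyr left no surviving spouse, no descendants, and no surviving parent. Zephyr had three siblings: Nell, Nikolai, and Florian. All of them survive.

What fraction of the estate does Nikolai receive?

The entire $690,000 passes to the siblings and their issue.
That amount ($690,000) is divided into 3 shares of $230,000: Nell, Nikolai, and Florian each take $230,000.

Nikolai receives 1/3 of the estate.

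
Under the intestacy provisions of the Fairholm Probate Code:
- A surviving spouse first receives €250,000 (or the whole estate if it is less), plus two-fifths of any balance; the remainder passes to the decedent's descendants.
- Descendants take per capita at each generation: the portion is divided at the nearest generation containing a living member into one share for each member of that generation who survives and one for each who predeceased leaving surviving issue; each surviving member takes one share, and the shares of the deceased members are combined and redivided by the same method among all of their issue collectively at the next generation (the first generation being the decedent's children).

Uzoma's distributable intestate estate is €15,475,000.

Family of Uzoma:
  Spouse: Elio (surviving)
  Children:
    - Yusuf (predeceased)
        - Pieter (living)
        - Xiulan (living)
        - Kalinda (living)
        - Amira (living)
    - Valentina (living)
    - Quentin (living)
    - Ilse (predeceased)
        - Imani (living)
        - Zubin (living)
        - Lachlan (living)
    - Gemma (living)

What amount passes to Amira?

Amira receives €522,000.

Elio first takes €250,000, leaving a balance of €15,225,000. Elio then takes two-fifths of the balance (€6,090,000), for a total of €6,340,000. The remaining €9,135,000 passes to the descendants.
The descendants' portion (€9,135,000) is divided at the children's generation into 5 shares of €1,827,000. Valentina, Quentin, and Gemma each take €1,827,000. The 2 shares of the deceased (Yusuf and Ilse) are combined into a pool of €3,654,000.
That pool (€3,654,000) is divided at the grandchildren's generation equally among Pieter, Xiulan, Kalinda, Amira, Imani, Zubin, and Lachlan: €522,000 each.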